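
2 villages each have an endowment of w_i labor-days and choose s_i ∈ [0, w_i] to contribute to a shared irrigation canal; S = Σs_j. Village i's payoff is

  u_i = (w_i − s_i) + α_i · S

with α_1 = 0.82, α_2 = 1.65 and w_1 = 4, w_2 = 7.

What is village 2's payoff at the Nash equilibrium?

∂u_i/∂s_i = α_i − 1, so village i contributes w_i if α_i > 1, else 0.
α_i > 1 for i ∈ {2}; NE contributions (0, 7), S = 7.
u_2 = (7 − 7) + 1.65·7 = 11.55.

11.55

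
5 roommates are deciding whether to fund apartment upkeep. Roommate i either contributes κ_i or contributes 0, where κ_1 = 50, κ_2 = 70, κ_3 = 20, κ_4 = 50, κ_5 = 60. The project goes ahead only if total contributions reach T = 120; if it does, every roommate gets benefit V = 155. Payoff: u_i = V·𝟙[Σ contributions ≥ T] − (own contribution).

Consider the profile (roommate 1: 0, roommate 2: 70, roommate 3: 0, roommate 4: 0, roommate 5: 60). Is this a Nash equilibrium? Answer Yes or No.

Total = 130 ≥ 120: provided.
Roommate 1 (pledges 0, payoff 155): pledging 50 → total 180, payoff 105. No gain.
Roommate 2 (pledges 70, payoff 85): dropping to 0 → total 60, payoff 0. No gain.
Roommate 3 (pledges 0, payoff 155): pledging 20 → total 150, payoff 135. No gain.
Roommate 4 (pledges 0, payoff 155): pledging 50 → total 180, payoff 105. No gain.
Roommate 5 (pledges 60, payoff 95): dropping to 0 → total 70, payoff 0. No gain.

Yes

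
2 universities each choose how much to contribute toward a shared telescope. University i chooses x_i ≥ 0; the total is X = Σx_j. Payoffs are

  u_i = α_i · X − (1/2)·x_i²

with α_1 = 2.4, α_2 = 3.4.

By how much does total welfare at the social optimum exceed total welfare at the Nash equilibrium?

8.66

University i's FOC: ∂u_i/∂x_i = α_i − x_i = 0, so x_i* = α_i.
NE contributions = (2.4, 3.4); X = 5.8.
W^NE = (Σα)·X − ½Σα_i² = 5.8² − ½·17.32 = 24.98.
Planner sets x_i = Σα_j = 5.8 for every i, so X^SO = 2·5.8 = 11.6.
W^SO = (Σα)·X^SO − ½·2·(Σα)² = (2/2)·5.8² = 33.64.
Deadweight loss = W^SO − W^NE = 8.66.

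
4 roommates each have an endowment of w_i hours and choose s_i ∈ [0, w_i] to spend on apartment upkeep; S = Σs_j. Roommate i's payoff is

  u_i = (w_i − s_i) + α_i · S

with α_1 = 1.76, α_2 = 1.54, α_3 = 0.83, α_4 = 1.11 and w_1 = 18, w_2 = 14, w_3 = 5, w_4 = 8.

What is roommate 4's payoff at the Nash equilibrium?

44.4

∂u_i/∂s_i = α_i − 1, so roommate i contributes w_i if α_i > 1, else 0.
α_i > 1 for i ∈ {1, 2, 4}; NE contributions (18, 14, 0, 8), S = 40.
u_4 = (8 − 8) + 1.11·40 = 44.4.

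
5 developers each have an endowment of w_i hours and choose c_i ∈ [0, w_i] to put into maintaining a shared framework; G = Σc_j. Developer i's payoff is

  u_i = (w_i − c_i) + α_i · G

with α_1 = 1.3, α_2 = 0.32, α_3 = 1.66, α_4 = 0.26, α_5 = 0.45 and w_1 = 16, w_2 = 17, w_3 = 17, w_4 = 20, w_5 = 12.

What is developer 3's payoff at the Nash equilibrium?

54.78

∂u_i/∂c_i = α_i − 1, so developer i contributes w_i if α_i > 1, else 0.
α_i > 1 for i ∈ {1, 3}; NE contributions (16, 0, 17, 0, 0), G = 33.
u_3 = (17 − 17) + 1.66·33 = 54.78.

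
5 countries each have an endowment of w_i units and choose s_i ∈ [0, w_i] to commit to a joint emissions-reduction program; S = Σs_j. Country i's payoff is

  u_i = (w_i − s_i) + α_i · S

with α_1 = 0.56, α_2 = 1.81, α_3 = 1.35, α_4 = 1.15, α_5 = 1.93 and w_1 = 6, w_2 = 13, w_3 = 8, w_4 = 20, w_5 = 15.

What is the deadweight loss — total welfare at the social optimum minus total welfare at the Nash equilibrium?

∂u_i/∂s_i = α_i − 1, so country i contributes w_i if α_i > 1, else 0.
α_i > 1 for i ∈ {2, 3, 4, 5}; NE contributions (0, 13, 8, 20, 15), S = 56.
W^NE = Σw_i − S^NE + (Σα_i)·S^NE = 62 + 5.8·56 = 386.8.
Planner: ∂(Σu_j)/∂s_i = Σα_j − 1 = 5.8 > 0, so everyone contributes w_i; S^SO = 62, W^SO = 62 + 5.8·62 = 421.6.
Deadweight loss = 34.8.

34.8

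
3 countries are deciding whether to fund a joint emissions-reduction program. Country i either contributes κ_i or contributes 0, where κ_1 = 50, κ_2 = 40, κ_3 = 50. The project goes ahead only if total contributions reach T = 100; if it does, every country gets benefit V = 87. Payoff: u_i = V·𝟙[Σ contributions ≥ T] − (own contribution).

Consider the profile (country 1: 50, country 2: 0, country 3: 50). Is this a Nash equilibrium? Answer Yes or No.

Yes

Total = 100 ≥ 100: provided.
Country 1 (pledges 50, payoff 37): dropping to 0 → total 50, payoff 0. No gain.
Country 2 (pledges 0, payoff 87): pledging 40 → total 140, payoff 47. No gain.
Country 3 (pledges 50, payoff 37): dropping to 0 → total 50, payoff 0. No gain.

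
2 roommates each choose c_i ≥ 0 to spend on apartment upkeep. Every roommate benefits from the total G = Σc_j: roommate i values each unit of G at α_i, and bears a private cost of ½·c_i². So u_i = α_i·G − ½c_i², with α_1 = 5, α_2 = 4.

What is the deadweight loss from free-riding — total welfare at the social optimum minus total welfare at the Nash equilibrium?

20.5

Roommate i's FOC: ∂u_i/∂c_i = α_i − c_i = 0, so c_i* = α_i.
NE contributions = (5, 4); G = 9.
W^NE = (Σα)·G − ½Σα_i² = 9² − ½·41 = 60.5.
Planner sets c_i = Σα_j = 9 for every i, so G^SO = 2·9 = 18.
W^SO = (Σα)·G^SO − ½·2·(Σα)² = (2/2)·9² = 81.
Deadweight loss = W^SO − W^NE = 20.5.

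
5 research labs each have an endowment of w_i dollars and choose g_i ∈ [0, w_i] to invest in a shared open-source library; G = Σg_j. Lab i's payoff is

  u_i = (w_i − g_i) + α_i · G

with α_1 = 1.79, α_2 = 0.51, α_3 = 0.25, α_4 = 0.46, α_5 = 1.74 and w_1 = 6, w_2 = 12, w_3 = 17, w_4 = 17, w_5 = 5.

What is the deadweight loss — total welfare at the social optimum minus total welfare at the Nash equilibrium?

∂u_i/∂g_i = α_i − 1, so lab i contributes w_i if α_i > 1, else 0.
α_i > 1 for i ∈ {1, 5}; NE contributions (6, 0, 0, 0, 5), G = 11.
W^NE = Σw_i − G^NE + (Σα_i)·G^NE = 57 + 3.75·11 = 98.25.
Planner: ∂(Σu_j)/∂g_i = Σα_j − 1 = 3.75 > 0, so everyone contributes w_i; G^SO = 57, W^SO = 57 + 3.75·57 = 270.75.
Deadweight loss = 172.5.

172.5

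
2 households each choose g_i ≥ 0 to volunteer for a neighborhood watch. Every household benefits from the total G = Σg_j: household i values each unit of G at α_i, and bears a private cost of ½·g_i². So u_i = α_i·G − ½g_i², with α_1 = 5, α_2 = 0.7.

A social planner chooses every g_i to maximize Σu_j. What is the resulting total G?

11.4

Planner FOC: ∂(Σu_j)/∂g_i = (Σα_j) − g_i = 0, so g_i^SO = Σα_j = 5.7 for every i; G^SO = 11.4.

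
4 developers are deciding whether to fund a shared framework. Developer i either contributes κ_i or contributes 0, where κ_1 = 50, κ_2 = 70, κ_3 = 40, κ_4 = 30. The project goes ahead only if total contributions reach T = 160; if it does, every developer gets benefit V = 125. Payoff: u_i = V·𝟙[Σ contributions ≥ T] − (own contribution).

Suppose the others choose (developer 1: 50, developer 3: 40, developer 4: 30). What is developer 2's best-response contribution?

Others' total = 120. Contributing 70 brings total to 190 ≥ 160: gain V − κ_2 = 55.
Best response: 70.

70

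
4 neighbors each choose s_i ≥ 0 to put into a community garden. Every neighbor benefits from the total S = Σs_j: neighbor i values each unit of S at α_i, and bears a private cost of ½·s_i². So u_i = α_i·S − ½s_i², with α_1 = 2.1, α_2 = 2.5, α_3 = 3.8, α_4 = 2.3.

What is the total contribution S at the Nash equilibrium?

10.7

Neighbor i's FOC: ∂u_i/∂s_i = α_i − s_i = 0, so s_i* = α_i.
NE contributions = (2.1, 2.5, 3.8, 2.3); S = 10.7.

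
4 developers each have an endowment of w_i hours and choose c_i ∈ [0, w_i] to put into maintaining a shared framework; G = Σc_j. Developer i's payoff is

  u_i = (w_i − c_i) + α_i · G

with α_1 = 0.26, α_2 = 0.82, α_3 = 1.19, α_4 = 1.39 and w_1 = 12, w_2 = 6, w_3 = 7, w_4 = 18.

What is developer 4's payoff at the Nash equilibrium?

34.75

∂u_i/∂c_i = α_i − 1, so developer i contributes w_i if α_i > 1, else 0.
α_i > 1 for i ∈ {3, 4}; NE contributions (0, 0, 7, 18), G = 25.
u_4 = (18 − 18) + 1.39·25 = 34.75.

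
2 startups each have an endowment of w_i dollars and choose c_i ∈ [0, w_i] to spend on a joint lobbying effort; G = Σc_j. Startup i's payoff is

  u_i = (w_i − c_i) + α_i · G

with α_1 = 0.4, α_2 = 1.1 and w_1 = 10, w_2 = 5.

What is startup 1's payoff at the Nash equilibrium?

12

∂u_i/∂c_i = α_i − 1, so startup i contributes w_i if α_i > 1, else 0.
α_i > 1 for i ∈ {2}; NE contributions (0, 5), G = 5.
u_1 = (10 − 0) + 0.4·5 = 12.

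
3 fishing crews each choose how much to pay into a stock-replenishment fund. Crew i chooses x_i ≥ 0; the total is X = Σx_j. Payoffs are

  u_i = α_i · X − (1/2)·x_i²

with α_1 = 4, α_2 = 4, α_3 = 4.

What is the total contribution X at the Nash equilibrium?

Crew i's FOC: ∂u_i/∂x_i = α_i − x_i = 0, so x_i* = α_i.
NE contributions = (4, 4, 4); X = 12.

12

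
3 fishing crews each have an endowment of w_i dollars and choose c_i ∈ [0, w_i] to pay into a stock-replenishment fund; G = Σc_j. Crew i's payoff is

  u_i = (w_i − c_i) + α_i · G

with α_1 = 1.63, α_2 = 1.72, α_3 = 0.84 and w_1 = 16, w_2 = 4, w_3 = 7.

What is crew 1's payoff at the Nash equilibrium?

∂u_i/∂c_i = α_i − 1, so crew i contributes w_i if α_i > 1, else 0.
α_i > 1 for i ∈ {1, 2}; NE contributions (16, 4, 0), G = 20.
u_1 = (16 − 16) + 1.63·20 = 32.6.

32.6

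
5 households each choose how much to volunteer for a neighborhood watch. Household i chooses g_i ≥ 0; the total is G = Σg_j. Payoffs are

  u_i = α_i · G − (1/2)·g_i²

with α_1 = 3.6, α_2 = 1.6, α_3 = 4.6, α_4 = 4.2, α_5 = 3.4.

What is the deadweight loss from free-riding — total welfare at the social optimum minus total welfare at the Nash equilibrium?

487.08

Household i's FOC: ∂u_i/∂g_i = α_i − g_i = 0, so g_i* = α_i.
NE contributions = (3.6, 1.6, 4.6, 4.2, 3.4); G = 17.4.
W^NE = (Σα)·G − ½Σα_i² = 17.4² − ½·65.88 = 269.82.
Planner sets g_i = Σα_j = 17.4 for every i, so G^SO = 5·17.4 = 87.
W^SO = (Σα)·G^SO − ½·5·(Σα)² = (5/2)·17.4² = 756.9.
Deadweight loss = W^SO − W^NE = 487.08.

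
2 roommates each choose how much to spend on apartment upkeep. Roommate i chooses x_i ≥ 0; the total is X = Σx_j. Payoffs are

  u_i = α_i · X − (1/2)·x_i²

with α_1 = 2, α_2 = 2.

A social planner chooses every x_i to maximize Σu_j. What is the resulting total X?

Planner FOC: ∂(Σu_j)/∂x_i = (Σα_j) − x_i = 0, so x_i^SO = Σα_j = 4 for every i; X^SO = 8.

8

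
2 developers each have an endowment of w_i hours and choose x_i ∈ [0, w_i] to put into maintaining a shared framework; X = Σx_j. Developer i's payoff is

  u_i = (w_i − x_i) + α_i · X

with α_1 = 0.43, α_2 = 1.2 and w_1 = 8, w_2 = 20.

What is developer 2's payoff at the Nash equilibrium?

24

∂u_i/∂x_i = α_i − 1, so developer i contributes w_i if α_i > 1, else 0.
α_i > 1 for i ∈ {2}; NE contributions (0, 20), X = 20.
u_2 = (20 − 20) + 1.2·20 = 24.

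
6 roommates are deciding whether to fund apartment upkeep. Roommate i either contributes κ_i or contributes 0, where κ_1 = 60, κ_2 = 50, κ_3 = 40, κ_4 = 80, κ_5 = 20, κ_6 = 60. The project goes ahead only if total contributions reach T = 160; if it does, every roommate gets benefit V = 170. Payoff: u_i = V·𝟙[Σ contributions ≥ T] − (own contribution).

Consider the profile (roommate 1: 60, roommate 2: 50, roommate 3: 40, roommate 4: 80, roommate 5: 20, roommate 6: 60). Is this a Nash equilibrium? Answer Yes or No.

Total = 310 ≥ 160: provided.
Roommate 1 (pledges 60, payoff 110): dropping to 0 → total 250, payoff 170. Profitable deviation.

No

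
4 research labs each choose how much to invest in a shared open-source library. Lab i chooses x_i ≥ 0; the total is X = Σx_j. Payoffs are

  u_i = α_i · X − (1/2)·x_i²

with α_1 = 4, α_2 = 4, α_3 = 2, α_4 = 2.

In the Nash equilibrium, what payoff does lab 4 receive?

22

Lab i's FOC: ∂u_i/∂x_i = α_i − x_i = 0, so x_i* = α_i.
NE contributions = (4, 4, 2, 2); X = 12.
u_4 = α_4·X − ½·(x_4)² = 2·12 − ½·2² = 22.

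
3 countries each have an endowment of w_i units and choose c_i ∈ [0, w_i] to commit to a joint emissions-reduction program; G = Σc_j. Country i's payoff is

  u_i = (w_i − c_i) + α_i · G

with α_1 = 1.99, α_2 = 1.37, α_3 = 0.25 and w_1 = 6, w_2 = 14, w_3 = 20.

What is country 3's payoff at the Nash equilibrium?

∂u_i/∂c_i = α_i − 1, so country i contributes w_i if α_i > 1, else 0.
α_i > 1 for i ∈ {1, 2}; NE contributions (6, 14, 0), G = 20.
u_3 = (20 − 0) + 0.25·20 = 25.

25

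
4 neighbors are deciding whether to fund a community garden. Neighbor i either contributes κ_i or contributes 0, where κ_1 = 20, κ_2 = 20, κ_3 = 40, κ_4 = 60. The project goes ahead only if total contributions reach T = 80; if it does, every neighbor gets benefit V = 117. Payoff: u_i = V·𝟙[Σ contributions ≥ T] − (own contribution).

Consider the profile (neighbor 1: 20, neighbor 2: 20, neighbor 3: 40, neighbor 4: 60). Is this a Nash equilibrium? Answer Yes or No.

Total = 140 ≥ 80: provided.
Neighbor 1 (pledges 20, payoff 97): dropping to 0 → total 120, payoff 117. Profitable deviation.

No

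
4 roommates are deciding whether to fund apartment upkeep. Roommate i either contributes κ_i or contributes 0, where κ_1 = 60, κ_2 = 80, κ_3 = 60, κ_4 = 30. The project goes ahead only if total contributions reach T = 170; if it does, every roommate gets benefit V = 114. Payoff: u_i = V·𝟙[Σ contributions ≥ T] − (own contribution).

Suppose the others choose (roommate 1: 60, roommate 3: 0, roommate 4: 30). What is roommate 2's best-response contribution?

80

Others' total = 90. Contributing 80 brings total to 170 ≥ 170: gain V − κ_2 = 34.
Best response: 80.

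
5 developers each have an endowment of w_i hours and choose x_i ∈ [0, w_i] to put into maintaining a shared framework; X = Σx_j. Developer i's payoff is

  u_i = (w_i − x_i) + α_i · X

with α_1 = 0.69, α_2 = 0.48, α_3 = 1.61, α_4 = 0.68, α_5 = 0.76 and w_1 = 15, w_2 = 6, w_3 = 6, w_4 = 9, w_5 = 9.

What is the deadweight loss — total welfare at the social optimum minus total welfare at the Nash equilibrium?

125.58

∂u_i/∂x_i = α_i − 1, so developer i contributes w_i if α_i > 1, else 0.
α_i > 1 for i ∈ {3}; NE contributions (0, 0, 6, 0, 0), X = 6.
W^NE = Σw_i − X^NE + (Σα_i)·X^NE = 45 + 3.22·6 = 64.32.
Planner: ∂(Σu_j)/∂x_i = Σα_j − 1 = 3.22 > 0, so everyone contributes w_i; X^SO = 45, W^SO = 45 + 3.22·45 = 189.9.
Deadweight loss = 125.58.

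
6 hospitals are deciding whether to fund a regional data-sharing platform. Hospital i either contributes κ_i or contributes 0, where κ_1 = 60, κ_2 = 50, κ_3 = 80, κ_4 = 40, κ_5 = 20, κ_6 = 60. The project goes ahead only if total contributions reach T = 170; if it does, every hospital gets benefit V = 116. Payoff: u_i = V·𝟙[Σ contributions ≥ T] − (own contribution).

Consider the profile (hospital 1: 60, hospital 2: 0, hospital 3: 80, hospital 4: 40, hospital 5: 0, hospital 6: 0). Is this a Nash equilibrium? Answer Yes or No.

Yes

Total = 180 ≥ 170: provided.
Hospital 1 (pledges 60, payoff 56): dropping to 0 → total 120, payoff 0. No gain.
Hospital 2 (pledges 0, payoff 116): pledging 50 → total 230, payoff 66. No gain.
Hospital 3 (pledges 80, payoff 36): dropping to 0 → total 100, payoff 0. No gain.
Hospital 4 (pledges 40, payoff 76): dropping to 0 → total 140, payoff 0. No gain.
Hospital 5 (pledges 0, payoff 116): pledging 20 → total 200, payoff 96. No gain.
Hospital 6 (pledges 0, payoff 116): pledging 60 → total 240, payoff 56. No gain.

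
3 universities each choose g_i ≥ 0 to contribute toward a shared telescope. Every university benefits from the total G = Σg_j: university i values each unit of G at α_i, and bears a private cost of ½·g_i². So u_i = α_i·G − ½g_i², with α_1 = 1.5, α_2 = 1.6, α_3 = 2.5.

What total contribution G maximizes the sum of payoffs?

16.8

Planner FOC: ∂(Σu_j)/∂g_i = (Σα_j) − g_i = 0, so g_i^SO = Σα_j = 5.6 for every i; G^SO = 16.8.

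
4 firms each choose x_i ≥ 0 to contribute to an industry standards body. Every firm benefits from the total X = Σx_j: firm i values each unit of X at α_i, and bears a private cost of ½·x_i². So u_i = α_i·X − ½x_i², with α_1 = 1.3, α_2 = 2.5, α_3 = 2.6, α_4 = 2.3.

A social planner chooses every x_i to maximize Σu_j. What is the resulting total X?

Planner FOC: ∂(Σu_j)/∂x_i = (Σα_j) − x_i = 0, so x_i^SO = Σα_j = 8.7 for every i; X^SO = 34.8.

34.8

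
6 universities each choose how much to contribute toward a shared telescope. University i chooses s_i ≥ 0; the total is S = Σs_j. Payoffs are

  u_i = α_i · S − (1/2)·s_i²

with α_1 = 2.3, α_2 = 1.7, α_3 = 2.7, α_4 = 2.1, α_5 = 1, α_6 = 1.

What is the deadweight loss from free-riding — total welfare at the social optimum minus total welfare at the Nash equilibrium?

244.22

University i's FOC: ∂u_i/∂s_i = α_i − s_i = 0, so s_i* = α_i.
NE contributions = (2.3, 1.7, 2.7, 2.1, 1, 1); S = 10.8.
W^NE = (Σα)·S − ½Σα_i² = 10.8² − ½·21.88 = 105.7.
Planner sets s_i = Σα_j = 10.8 for every i, so S^SO = 6·10.8 = 64.8.
W^SO = (Σα)·S^SO − ½·6·(Σα)² = (6/2)·10.8² = 349.92.
Deadweight loss = W^SO − W^NE = 244.22.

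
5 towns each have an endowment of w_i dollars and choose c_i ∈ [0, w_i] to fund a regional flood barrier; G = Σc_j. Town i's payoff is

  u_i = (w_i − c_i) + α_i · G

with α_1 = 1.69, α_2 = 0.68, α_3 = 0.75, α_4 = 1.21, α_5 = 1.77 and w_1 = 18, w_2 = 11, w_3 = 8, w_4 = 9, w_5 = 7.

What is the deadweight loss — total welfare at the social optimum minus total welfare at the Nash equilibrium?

∂u_i/∂c_i = α_i − 1, so town i contributes w_i if α_i > 1, else 0.
α_i > 1 for i ∈ {1, 4, 5}; NE contributions (18, 0, 0, 9, 7), G = 34.
W^NE = Σw_i − G^NE + (Σα_i)·G^NE = 53 + 5.1·34 = 226.4.
Planner: ∂(Σu_j)/∂c_i = Σα_j − 1 = 5.1 > 0, so everyone contributes w_i; G^SO = 53, W^SO = 53 + 5.1·53 = 323.3.
Deadweight loss = 96.9.

96.9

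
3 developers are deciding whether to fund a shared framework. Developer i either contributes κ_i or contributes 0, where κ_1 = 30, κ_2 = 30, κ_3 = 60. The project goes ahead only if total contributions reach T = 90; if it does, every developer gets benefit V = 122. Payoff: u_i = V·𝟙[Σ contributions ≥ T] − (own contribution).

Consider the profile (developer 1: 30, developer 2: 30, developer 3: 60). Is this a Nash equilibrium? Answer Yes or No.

Total = 120 ≥ 90: provided.
Developer 1 (pledges 30, payoff 92): dropping to 0 → total 90, payoff 122. Profitable deviation.

No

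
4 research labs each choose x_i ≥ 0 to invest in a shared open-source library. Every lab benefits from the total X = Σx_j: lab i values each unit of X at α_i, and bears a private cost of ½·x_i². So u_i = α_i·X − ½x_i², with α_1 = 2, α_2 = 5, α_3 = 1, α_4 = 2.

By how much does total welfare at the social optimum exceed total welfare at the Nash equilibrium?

117

Lab i's FOC: ∂u_i/∂x_i = α_i − x_i = 0, so x_i* = α_i.
NE contributions = (2, 5, 1, 2); X = 10.
W^NE = (Σα)·X − ½Σα_i² = 10² − ½·34 = 83.
Planner sets x_i = Σα_j = 10 for every i, so X^SO = 4·10 = 40.
W^SO = (Σα)·X^SO − ½·4·(Σα)² = (4/2)·10² = 200.
Deadweight loss = W^SO − W^NE = 117.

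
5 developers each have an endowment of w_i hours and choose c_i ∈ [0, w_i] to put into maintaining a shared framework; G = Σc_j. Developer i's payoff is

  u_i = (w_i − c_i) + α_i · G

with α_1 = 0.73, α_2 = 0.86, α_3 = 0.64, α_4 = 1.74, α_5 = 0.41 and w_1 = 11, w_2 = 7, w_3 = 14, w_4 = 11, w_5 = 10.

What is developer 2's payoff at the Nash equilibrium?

∂u_i/∂c_i = α_i − 1, so developer i contributes w_i if α_i > 1, else 0.
α_i > 1 for i ∈ {4}; NE contributions (0, 0, 0, 11, 0), G = 11.
u_2 = (7 − 0) + 0.86·11 = 16.46.

16.46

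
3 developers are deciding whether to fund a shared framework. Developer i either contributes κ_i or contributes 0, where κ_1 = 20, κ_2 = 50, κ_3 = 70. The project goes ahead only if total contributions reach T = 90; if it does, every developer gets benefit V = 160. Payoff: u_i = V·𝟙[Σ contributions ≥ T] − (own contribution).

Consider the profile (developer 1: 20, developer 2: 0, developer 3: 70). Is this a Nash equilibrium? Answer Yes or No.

Total = 90 ≥ 90: provided.
Developer 1 (pledges 20, payoff 140): dropping to 0 → total 70, payoff 0. No gain.
Developer 2 (pledges 0, payoff 160): pledging 50 → total 140, payoff 110. No gain.
Developer 3 (pledges 70, payoff 90): dropping to 0 → total 20, payoff 0. No gain.

Yes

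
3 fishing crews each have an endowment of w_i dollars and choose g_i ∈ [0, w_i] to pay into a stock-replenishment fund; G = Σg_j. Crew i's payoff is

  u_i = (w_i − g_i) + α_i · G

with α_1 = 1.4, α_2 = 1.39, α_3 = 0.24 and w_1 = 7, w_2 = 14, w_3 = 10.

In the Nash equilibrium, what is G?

21

∂u_i/∂g_i = α_i − 1, so crew i contributes w_i if α_i > 1, else 0.
α_i > 1 for i ∈ {1, 2}; NE contributions (7, 14, 0), G = 21.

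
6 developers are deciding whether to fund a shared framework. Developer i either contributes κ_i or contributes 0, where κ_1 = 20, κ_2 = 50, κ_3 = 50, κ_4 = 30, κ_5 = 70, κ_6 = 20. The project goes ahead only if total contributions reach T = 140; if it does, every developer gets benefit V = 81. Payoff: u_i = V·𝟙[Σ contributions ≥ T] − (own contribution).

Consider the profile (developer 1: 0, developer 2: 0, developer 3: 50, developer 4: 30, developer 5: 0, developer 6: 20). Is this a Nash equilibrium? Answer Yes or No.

No

Total = 100 < 140: not provided.
Developer 1 (pledges 0, payoff 0): pledging 20 → total 120, payoff -20. No gain.
Developer 2 (pledges 0, payoff 0): pledging 50 → total 150, payoff 31. Profitable deviation.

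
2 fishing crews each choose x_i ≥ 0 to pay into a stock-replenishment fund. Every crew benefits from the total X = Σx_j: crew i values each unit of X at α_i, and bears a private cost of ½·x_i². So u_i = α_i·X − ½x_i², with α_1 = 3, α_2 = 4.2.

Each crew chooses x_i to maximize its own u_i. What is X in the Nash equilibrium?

7.2

Crew i's FOC: ∂u_i/∂x_i = α_i − x_i = 0, so x_i* = α_i.
NE contributions = (3, 4.2); X = 7.2.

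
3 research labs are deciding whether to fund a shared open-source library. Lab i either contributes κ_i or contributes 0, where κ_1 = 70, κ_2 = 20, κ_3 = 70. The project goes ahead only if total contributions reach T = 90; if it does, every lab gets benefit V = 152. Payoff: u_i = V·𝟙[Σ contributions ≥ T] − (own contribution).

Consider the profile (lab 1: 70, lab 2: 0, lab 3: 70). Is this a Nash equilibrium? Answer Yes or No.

Total = 140 ≥ 90: provided.
Lab 1 (pledges 70, payoff 82): dropping to 0 → total 70, payoff 0. No gain.
Lab 2 (pledges 0, payoff 152): pledging 20 → total 160, payoff 132. No gain.
Lab 3 (pledges 70, payoff 82): dropping to 0 → total 70, payoff 0. No gain.

Yes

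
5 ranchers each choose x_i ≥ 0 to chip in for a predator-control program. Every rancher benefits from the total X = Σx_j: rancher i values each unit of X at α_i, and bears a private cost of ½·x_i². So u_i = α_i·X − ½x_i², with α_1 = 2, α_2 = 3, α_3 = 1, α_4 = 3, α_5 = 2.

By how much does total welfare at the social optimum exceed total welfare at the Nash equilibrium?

195

Rancher i's FOC: ∂u_i/∂x_i = α_i − x_i = 0, so x_i* = α_i.
NE contributions = (2, 3, 1, 3, 2); X = 11.
W^NE = (Σα)·X − ½Σα_i² = 11² − ½·27 = 107.5.
Planner sets x_i = Σα_j = 11 for every i, so X^SO = 5·11 = 55.
W^SO = (Σα)·X^SO − ½·5·(Σα)² = (5/2)·11² = 302.5.
Deadweight loss = W^SO − W^NE = 195.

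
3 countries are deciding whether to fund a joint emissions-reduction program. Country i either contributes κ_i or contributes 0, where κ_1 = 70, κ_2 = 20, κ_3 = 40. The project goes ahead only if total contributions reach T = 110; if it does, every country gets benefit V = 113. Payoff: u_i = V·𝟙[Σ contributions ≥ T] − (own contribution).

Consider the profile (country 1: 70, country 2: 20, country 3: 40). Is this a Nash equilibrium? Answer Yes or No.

Total = 130 ≥ 110: provided.
Country 1 (pledges 70, payoff 43): dropping to 0 → total 60, payoff 0. No gain.
Country 2 (pledges 20, payoff 93): dropping to 0 → total 110, payoff 113. Profitable deviation.

No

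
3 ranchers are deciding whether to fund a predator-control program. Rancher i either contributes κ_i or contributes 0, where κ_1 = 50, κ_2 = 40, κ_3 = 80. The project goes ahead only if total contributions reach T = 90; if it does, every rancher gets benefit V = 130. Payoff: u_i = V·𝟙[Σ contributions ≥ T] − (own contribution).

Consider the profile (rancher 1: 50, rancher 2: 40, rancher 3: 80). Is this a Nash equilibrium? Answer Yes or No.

No

Total = 170 ≥ 90: provided.
Rancher 1 (pledges 50, payoff 80): dropping to 0 → total 120, payoff 130. Profitable deviation.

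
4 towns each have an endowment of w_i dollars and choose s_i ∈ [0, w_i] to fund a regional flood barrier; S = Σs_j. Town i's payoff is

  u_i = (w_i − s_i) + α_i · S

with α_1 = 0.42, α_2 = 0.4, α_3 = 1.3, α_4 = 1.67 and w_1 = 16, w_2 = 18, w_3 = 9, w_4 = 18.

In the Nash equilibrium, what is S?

∂u_i/∂s_i = α_i − 1, so town i contributes w_i if α_i > 1, else 0.
α_i > 1 for i ∈ {3, 4}; NE contributions (0, 0, 9, 18), S = 27.

27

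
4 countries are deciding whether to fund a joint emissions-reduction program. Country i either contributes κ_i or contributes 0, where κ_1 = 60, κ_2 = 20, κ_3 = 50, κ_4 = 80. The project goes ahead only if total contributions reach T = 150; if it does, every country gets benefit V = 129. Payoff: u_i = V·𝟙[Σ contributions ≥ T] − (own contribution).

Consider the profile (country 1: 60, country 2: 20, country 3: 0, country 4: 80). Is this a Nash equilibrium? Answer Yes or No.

Total = 160 ≥ 150: provided.
Country 1 (pledges 60, payoff 69): dropping to 0 → total 100, payoff 0. No gain.
Country 2 (pledges 20, payoff 109): dropping to 0 → total 140, payoff 0. No gain.
Country 3 (pledges 0, payoff 129): pledging 50 → total 210, payoff 79. No gain.
Country 4 (pledges 80, payoff 49): dropping to 0 → total 80, payoff 0. No gain.

Yes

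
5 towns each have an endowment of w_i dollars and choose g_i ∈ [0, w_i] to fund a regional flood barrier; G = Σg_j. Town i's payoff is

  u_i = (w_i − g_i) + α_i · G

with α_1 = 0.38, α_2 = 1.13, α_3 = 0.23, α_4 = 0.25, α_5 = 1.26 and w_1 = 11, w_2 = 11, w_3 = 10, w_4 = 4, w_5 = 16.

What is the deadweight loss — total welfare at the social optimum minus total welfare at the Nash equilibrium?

56.25

∂u_i/∂g_i = α_i − 1, so town i contributes w_i if α_i > 1, else 0.
α_i > 1 for i ∈ {2, 5}; NE contributions (0, 11, 0, 0, 16), G = 27.
W^NE = Σw_i − G^NE + (Σα_i)·G^NE = 52 + 2.25·27 = 112.75.
Planner: ∂(Σu_j)/∂g_i = Σα_j − 1 = 2.25 > 0, so everyone contributes w_i; G^SO = 52, W^SO = 52 + 2.25·52 = 169.
Deadweight loss = 56.25.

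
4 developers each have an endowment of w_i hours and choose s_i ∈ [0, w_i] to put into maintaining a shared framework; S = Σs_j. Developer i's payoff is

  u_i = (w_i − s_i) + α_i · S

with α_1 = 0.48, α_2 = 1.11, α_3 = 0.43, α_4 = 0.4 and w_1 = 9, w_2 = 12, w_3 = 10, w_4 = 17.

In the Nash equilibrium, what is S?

∂u_i/∂s_i = α_i − 1, so developer i contributes w_i if α_i > 1, else 0.
α_i > 1 for i ∈ {2}; NE contributions (0, 12, 0, 0), S = 12.

12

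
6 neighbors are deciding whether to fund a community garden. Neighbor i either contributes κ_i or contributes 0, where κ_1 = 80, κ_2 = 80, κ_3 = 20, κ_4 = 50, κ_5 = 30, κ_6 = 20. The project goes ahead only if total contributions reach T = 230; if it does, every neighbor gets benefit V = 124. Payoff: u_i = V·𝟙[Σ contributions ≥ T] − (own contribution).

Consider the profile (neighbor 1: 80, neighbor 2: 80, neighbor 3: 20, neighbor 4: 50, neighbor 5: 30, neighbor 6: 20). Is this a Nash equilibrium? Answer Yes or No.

No

Total = 280 ≥ 230: provided.
Neighbor 1 (pledges 80, payoff 44): dropping to 0 → total 200, payoff 0. No gain.
Neighbor 2 (pledges 80, payoff 44): dropping to 0 → total 200, payoff 0. No gain.
Neighbor 3 (pledges 20, payoff 104): dropping to 0 → total 260, payoff 124. Profitable deviation.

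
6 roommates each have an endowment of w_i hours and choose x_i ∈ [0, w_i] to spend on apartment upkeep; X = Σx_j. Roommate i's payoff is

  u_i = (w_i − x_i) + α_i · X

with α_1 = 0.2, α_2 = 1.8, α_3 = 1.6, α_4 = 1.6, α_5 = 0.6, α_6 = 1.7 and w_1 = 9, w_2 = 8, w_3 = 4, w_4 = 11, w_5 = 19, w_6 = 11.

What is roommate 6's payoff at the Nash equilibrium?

57.8

∂u_i/∂x_i = α_i − 1, so roommate i contributes w_i if α_i > 1, else 0.
α_i > 1 for i ∈ {2, 3, 4, 6}; NE contributions (0, 8, 4, 11, 0, 11), X = 34.
u_6 = (11 − 11) + 1.7·34 = 57.8.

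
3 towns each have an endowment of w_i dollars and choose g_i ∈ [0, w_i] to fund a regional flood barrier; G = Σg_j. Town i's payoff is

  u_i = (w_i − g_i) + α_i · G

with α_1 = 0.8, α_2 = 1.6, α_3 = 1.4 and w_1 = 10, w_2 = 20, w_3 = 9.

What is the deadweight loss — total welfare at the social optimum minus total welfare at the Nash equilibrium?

∂u_i/∂g_i = α_i − 1, so town i contributes w_i if α_i > 1, else 0.
α_i > 1 for i ∈ {2, 3}; NE contributions (0, 20, 9), G = 29.
W^NE = Σw_i − G^NE + (Σα_i)·G^NE = 39 + 2.8·29 = 120.2.
Planner: ∂(Σu_j)/∂g_i = Σα_j − 1 = 2.8 > 0, so everyone contributes w_i; G^SO = 39, W^SO = 39 + 2.8·39 = 148.2.
Deadweight loss = 28.

28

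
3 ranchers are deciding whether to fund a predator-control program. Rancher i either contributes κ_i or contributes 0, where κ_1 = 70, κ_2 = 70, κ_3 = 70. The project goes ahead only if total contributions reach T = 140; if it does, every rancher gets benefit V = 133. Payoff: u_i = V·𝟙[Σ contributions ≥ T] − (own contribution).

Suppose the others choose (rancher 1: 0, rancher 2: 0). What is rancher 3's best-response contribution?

Others' total = 0. Even contributing 70 gives 70 < 140: no benefit either way.
Best response: 0.

0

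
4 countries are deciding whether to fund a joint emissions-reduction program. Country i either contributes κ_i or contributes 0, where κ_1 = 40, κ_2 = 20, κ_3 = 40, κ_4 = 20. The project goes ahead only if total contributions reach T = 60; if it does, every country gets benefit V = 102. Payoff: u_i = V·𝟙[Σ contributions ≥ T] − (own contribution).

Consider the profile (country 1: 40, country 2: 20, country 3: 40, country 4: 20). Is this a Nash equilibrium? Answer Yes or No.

No

Total = 120 ≥ 60: provided.
Country 1 (pledges 40, payoff 62): dropping to 0 → total 80, payoff 102. Profitable deviation.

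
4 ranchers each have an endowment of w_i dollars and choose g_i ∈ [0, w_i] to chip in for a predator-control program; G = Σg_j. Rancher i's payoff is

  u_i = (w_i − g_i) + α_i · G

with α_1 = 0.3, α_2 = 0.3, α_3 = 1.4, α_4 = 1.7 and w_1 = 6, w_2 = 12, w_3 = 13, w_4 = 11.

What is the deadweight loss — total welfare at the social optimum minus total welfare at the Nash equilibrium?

∂u_i/∂g_i = α_i − 1, so rancher i contributes w_i if α_i > 1, else 0.
α_i > 1 for i ∈ {3, 4}; NE contributions (0, 0, 13, 11), G = 24.
W^NE = Σw_i − G^NE + (Σα_i)·G^NE = 42 + 2.7·24 = 106.8.
Planner: ∂(Σu_j)/∂g_i = Σα_j − 1 = 2.7 > 0, so everyone contributes w_i; G^SO = 42, W^SO = 42 + 2.7·42 = 155.4.
Deadweight loss = 48.6.

48.6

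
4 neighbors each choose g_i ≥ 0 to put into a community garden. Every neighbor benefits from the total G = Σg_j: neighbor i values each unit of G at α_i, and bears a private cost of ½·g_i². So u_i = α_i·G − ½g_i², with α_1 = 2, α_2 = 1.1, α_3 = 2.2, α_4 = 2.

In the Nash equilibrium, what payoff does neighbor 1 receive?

Neighbor i's FOC: ∂u_i/∂g_i = α_i − g_i = 0, so g_i* = α_i.
NE contributions = (2, 1.1, 2.2, 2); G = 7.3.
u_1 = α_1·G − ½·(g_1)² = 2·7.3 − ½·2² = 12.6.

12.6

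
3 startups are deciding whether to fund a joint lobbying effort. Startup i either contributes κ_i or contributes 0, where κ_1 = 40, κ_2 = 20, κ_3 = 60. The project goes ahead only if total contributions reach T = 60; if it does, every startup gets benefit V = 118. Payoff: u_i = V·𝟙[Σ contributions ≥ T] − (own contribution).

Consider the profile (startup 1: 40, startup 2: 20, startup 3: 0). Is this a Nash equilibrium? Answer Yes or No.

Total = 60 ≥ 60: provided.
Startup 1 (pledges 40, payoff 78): dropping to 0 → total 20, payoff 0. No gain.
Startup 2 (pledges 20, payoff 98): dropping to 0 → total 40, payoff 0. No gain.
Startup 3 (pledges 0, payoff 118): pledging 60 → total 120, payoff 58. No gain.

Yes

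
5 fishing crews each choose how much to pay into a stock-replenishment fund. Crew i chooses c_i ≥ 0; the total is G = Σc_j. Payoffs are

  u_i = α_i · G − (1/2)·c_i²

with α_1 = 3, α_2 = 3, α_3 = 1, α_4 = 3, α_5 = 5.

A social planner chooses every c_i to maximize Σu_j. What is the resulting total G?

75

Planner FOC: ∂(Σu_j)/∂c_i = (Σα_j) − c_i = 0, so c_i^SO = Σα_j = 15 for every i; G^SO = 75.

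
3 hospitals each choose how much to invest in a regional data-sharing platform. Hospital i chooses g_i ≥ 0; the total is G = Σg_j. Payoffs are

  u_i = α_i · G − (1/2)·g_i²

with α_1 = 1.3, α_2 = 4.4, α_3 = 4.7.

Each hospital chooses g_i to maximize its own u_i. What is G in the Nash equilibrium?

10.4

Hospital i's FOC: ∂u_i/∂g_i = α_i − g_i = 0, so g_i* = α_i.
NE contributions = (1.3, 4.4, 4.7); G = 10.4.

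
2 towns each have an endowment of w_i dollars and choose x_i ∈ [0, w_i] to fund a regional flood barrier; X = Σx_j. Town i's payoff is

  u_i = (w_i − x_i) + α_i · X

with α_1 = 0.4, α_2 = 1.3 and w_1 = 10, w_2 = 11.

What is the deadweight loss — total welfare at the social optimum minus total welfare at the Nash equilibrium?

∂u_i/∂x_i = α_i − 1, so town i contributes w_i if α_i > 1, else 0.
α_i > 1 for i ∈ {2}; NE contributions (0, 11), X = 11.
W^NE = Σw_i − X^NE + (Σα_i)·X^NE = 21 + 0.7·11 = 28.7.
Planner: ∂(Σu_j)/∂x_i = Σα_j − 1 = 0.7 > 0, so everyone contributes w_i; X^SO = 21, W^SO = 21 + 0.7·21 = 35.7.
Deadweight loss = 7.

7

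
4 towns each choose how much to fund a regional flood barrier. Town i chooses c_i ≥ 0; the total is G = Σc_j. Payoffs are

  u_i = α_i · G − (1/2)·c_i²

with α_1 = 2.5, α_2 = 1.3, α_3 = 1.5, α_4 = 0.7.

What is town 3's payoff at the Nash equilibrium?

7.875

Town i's FOC: ∂u_i/∂c_i = α_i − c_i = 0, so c_i* = α_i.
NE contributions = (2.5, 1.3, 1.5, 0.7); G = 6.
u_3 = α_3·G − ½·(c_3)² = 1.5·6 − ½·1.5² = 7.875.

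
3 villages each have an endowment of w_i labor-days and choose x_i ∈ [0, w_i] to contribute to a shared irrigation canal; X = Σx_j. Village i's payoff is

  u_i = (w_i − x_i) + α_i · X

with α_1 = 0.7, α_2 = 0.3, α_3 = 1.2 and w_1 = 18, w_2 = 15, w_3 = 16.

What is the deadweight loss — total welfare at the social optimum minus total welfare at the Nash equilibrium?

∂u_i/∂x_i = α_i − 1, so village i contributes w_i if α_i > 1, else 0.
α_i > 1 for i ∈ {3}; NE contributions (0, 0, 16), X = 16.
W^NE = Σw_i − X^NE + (Σα_i)·X^NE = 49 + 1.2·16 = 68.2.
Planner: ∂(Σu_j)/∂x_i = Σα_j − 1 = 1.2 > 0, so everyone contributes w_i; X^SO = 49, W^SO = 49 + 1.2·49 = 107.8.
Deadweight loss = 39.6.

39.6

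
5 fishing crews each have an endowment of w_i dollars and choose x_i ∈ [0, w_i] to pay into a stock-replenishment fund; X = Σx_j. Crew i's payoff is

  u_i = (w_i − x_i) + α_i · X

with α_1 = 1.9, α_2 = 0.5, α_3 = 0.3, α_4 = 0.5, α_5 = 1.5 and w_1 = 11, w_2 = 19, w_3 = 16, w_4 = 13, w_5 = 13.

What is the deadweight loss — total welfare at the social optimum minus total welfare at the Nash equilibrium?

∂u_i/∂x_i = α_i − 1, so crew i contributes w_i if α_i > 1, else 0.
α_i > 1 for i ∈ {1, 5}; NE contributions (11, 0, 0, 0, 13), X = 24.
W^NE = Σw_i − X^NE + (Σα_i)·X^NE = 72 + 3.7·24 = 160.8.
Planner: ∂(Σu_j)/∂x_i = Σα_j − 1 = 3.7 > 0, so everyone contributes w_i; X^SO = 72, W^SO = 72 + 3.7·72 = 338.4.
Deadweight loss = 177.6.

177.6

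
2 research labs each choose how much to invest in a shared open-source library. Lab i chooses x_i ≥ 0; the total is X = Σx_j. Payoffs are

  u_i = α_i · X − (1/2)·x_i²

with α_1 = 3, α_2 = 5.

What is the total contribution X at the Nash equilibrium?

8

Lab i's FOC: ∂u_i/∂x_i = α_i − x_i = 0, so x_i* = α_i.
NE contributions = (3, 5); X = 8.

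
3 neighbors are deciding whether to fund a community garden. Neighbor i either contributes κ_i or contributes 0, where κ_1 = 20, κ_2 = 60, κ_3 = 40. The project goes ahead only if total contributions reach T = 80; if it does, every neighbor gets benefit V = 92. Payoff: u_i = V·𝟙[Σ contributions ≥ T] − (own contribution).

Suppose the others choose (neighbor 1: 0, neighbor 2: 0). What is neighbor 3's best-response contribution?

0

Others' total = 0. Even contributing 40 gives 40 < 80: no benefit either way.
Best response: 0.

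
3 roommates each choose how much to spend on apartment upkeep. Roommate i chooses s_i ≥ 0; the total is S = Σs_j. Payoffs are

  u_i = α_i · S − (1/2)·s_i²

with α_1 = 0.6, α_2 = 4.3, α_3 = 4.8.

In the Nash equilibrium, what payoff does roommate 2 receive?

Roommate i's FOC: ∂u_i/∂s_i = α_i − s_i = 0, so s_i* = α_i.
NE contributions = (0.6, 4.3, 4.8); S = 9.7.
u_2 = α_2·S − ½·(s_2)² = 4.3·9.7 − ½·4.3² = 32.465.

32.465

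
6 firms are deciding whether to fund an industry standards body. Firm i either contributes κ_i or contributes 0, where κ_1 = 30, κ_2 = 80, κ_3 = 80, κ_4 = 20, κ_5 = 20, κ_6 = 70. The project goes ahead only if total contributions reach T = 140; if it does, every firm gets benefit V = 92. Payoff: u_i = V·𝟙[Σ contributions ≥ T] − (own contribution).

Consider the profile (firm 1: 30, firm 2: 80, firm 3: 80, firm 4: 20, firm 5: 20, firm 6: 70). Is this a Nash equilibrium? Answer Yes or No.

No

Total = 300 ≥ 140: provided.
Firm 1 (pledges 30, payoff 62): dropping to 0 → total 270, payoff 92. Profitable deviation.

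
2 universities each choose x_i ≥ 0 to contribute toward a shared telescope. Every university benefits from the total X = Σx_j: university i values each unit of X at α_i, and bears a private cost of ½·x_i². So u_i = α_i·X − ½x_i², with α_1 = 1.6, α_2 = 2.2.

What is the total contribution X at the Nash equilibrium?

University i's FOC: ∂u_i/∂x_i = α_i − x_i = 0, so x_i* = α_i.
NE contributions = (1.6, 2.2); X = 3.8.

3.8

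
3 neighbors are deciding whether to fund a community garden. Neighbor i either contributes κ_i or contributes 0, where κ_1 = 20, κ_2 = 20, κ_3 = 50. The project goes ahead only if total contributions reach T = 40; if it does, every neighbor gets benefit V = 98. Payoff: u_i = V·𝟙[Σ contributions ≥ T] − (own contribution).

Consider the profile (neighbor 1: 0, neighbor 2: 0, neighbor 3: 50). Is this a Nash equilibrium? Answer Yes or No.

Total = 50 ≥ 40: provided.
Neighbor 1 (pledges 0, payoff 98): pledging 20 → total 70, payoff 78. No gain.
Neighbor 2 (pledges 0, payoff 98): pledging 20 → total 70, payoff 78. No gain.
Neighbor 3 (pledges 50, payoff 48): dropping to 0 → total 0, payoff 0. No gain.

Yes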